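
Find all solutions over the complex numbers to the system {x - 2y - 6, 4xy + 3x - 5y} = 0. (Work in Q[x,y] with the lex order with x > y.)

Compute a lex Gröbner basis by Buchberger's algorithm.
f_1 = x - 2y - 6, LT = x.
f_2 = 4xy + 3x - 5y, LT = xy.

S(f_1,f_2): lcm = xy. S = -3/4x - 2y^2 - 19/4y.
  reduce S modulo (f_1, f_2):
  remainder -2y^2 - 25/4y - 9/2 ≠ 0; add h_3 = -2y^2 - 25/4y - 9/2 to the basis.

The other S-polynomials (S(f_1,h_3), S(f_2,h_3)) all reduce to 0 modulo the current basis, so we have a Gröbner basis.
Inter-reduce: drop elements whose leading term is divisible by another's, tail-reduce, and make monic.
Reduced Gröbner basis: {x - 2y - 6, y^2 + 25/8y + 9/4}.

Since the basis is lex-ordered, y^2 + 25/8y + 9/4 is univariate in y. Its roots are {-2, -9/8}. Back-substituting each root into the other basis elements fixes the other coordinates.
  y = -2: the earlier basis element becomes x - 2 = 0, giving x = 2 — point (2, -2).
  y = -9/8: the earlier basis element becomes x - 15/4 = 0, giving x = 15/4 — point (15/4, -9/8).
A lex Gröbner basis triangularizes the system, enabling back-substitution.

{(2, -2), (15/4, -9/8)}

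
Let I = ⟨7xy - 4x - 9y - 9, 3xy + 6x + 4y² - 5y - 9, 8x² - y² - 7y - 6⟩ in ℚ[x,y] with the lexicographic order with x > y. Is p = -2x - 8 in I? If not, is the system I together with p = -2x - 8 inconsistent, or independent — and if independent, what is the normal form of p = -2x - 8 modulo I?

Adjoining -2x - 8 makes the ideal the whole ring: the system is inconsistent.

First compute the reduced Gröbner basis of I by Buchberger's algorithm.
f_1 = 7xy - 4x - 9y - 9, LT = xy.
f_2 = 3xy + 6x + 4y² - 5y - 9, LT = xy.
f_3 = 8x² - y² - 7y - 6, LT = x².

S(f_1,f_2): lcm = xy. S = -18/7x - 4/3y² + 8/21y + 12/7.
  leading term x: no divisor's leading term divides it; move -18/7x to the remainder.
  leading term y²: no divisor's leading term divides it; move -4/3y² to the remainder.
  leading term y: no divisor's leading term divides it; move 8/21y to the remainder.
  leading term 1: no divisor's leading term divides it; move 12/7 to the remainder.
  remainder -18/7x - 4/3y² + 8/21y + 12/7 ≠ 0; add h_4 = -18/7x - 4/3y² + 8/21y + 12/7 to the basis.

S(f_1,f_3): lcm = x²y. S = -4/7x² - 9/7xy - 9/7x + ⅛y³ + ⅞y² + ¾y.
  leading term x²: subtract (-1/14)·f_3 from -4/7x² - 9/7xy - 9/7x + ⅛y³ + ⅞y² + ¾y → -9/7xy - 9/7x + ⅛y³ + 45/56y² + ¼y - 3/7
  leading term xy: subtract (-9/49)·f_1 from -9/7xy - 9/7x + ⅛y³ + 45/56y² + ¼y - 3/7 → -99/49x + ⅛y³ + 45/56y² - 275/196y - 102/49
  leading term x: subtract (11/14)·h_4 from -99/49x + ⅛y³ + 45/56y² - 275/196y - 102/49 → ⅛y³ + 311/168y² - 143/84y - 24/7
  leading term y³: no divisor's leading term divides it; move ⅛y³ to the remainder.
  leading term y²: no divisor's leading term divides it; move 311/168y² to the remainder.
  leading term y: no divisor's leading term divides it; move -143/84y to the remainder.
  leading term 1: no divisor's leading term divides it; move -24/7 to the remainder.
  remainder ⅛y³ + 311/168y² - 143/84y - 24/7 ≠ 0; add h_5 = ⅛y³ + 311/168y² - 143/84y - 24/7 to the basis.

S(f_2,f_3): lcm = x²y. S = 2x² + 4/3xy² - 5/3xy - 3x + ⅛y³ + ⅞y² + ¾y.
  leading term x²: subtract (¼)·f_3 from 2x² + 4/3xy² - 5/3xy - 3x + ⅛y³ + ⅞y² + ¾y → 4/3xy² - 5/3xy - 3x + ⅛y³ + 9/8y² + 5/2y + 3/2
  leading term xy²: subtract (4/21y)·f_1 from 4/3xy² - 5/3xy - 3x + ⅛y³ + 9/8y² + 5/2y + 3/2 → -19/21xy - 3x + ⅛y³ + 159/56y² + 59/14y + 3/2
  leading term xy: subtract (-19/147)·f_1 from -19/21xy - 3x + ⅛y³ + 159/56y² + 59/14y + 3/2 → -517/147x + ⅛y³ + 159/56y² + 299/98y + 33/98
  leading term x: subtract (517/378)·h_4 from -517/147x + ⅛y³ + 159/56y² + 299/98y + 33/98 → ⅛y³ + 21151/4536y² + 2869/1134y - 253/126
  leading term y³: subtract (1)·h_5 from ⅛y³ + 21151/4536y² + 2869/1134y - 253/126 → 911/324y² + 9599/2268y + 179/126
  leading term y²: no divisor's leading term divides it; move 911/324y² to the remainder.
  leading term y: no divisor's leading term divides it; move 9599/2268y to the remainder.
  leading term 1: no divisor's leading term divides it; move 179/126 to the remainder.
  remainder 911/324y² + 9599/2268y + 179/126 ≠ 0; add h_6 = 911/324y² + 9599/2268y + 179/126 to the basis.

S(f_1,h_4): lcm = xy. S = -4/7x - 14/27y³ + 4/27y² - 13/21y - 9/7.
  leading term x: subtract (2/9)·h_4 from -4/7x - 14/27y³ + 4/27y² - 13/21y - 9/7 → -14/27y³ + 4/9y² - 19/27y - 5/3
  leading term y³: subtract (-112/27)·h_5 from -14/27y³ + 4/9y² - 19/27y - 5/3 → 658/81y² - 629/81y - 143/9
  leading term y²: subtract (2632/911)·h_6 from 658/81y² - 629/81y - 143/9 → -163925/8199y - 163925/8199
  leading term y: no divisor's leading term divides it; move -163925/8199y to the remainder.
  leading term 1: no divisor's leading term divides it; move -163925/8199 to the remainder.
  remainder -163925/8199y - 163925/8199 ≠ 0; add h_7 = -163925/8199y - 163925/8199 to the basis.

The other S-polynomials (S(f_2,h_4), S(f_3,h_4), S(f_1,h_5), S(f_2,h_5), S(f_3,h_5), S(h_4,h_5), S(f_1,h_6), S(f_2,h_6), S(f_3,h_6), S(h_4,h_6), S(h_5,h_6), S(f_1,h_7), S(f_2,h_7), S(f_3,h_7), S(h_4,h_7), S(h_5,h_7), S(h_6,h_7)) all reduce to 0 modulo the current basis, so we have a Gröbner basis.
Inter-reduce: drop elements whose leading term is divisible by another's, tail-reduce, and make monic.
Reduced Gröbner basis: {x, y + 1}.
Label its elements g_1 = x, g_2 = y + 1.

Reduce p = -2x - 8 modulo G:
  leading term x: subtract (-2)·g_1 from -2x - 8 → -8
  leading term 1: no divisor's leading term divides it; move -8 to the remainder.
  normal form = -8.
The normal form is nonzero, so p ∉ I. Since p minus its normal form lies in I, I + (p) = I + (r) where r = -8; decide whether this ideal is the whole ring.
Here r = -8 is a nonzero constant, hence a unit: 1 ∈ I + (p), the Gröbner basis of I + (p) is {1}, and the enlarged system has no common solution — adjoining p is inconsistent.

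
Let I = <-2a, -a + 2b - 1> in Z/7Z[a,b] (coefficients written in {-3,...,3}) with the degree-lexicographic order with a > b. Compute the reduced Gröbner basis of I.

f_1 = -2a, LT = a.
f_2 = -a + 2b - 1, LT = a.

S(f_1,f_2): lcm = a. S = 2b - 1.
  leading term b: no divisor's leading term divides it; move 2b to the remainder.
  leading term 1: no divisor's leading term divides it; move -1 to the remainder.
  remainder 2b - 1 ≠ 0; add g_3 = 2b - 1 to the basis.

The other S-polynomials (S(f_1,g_3), S(f_2,g_3)) all reduce to 0 modulo the current basis, so we have a Gröbner basis.
Inter-reduce: drop elements whose leading term is divisible by another's, tail-reduce, and make monic.

G = {a, b + 3}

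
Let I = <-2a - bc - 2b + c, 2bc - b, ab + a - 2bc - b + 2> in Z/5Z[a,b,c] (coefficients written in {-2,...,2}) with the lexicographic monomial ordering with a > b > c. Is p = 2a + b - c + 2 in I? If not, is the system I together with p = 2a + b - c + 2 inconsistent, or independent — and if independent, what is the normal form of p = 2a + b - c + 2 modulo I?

Adjoining 2a + b - c + 2 makes the ideal the whole ring: the system is inconsistent.

First compute the reduced Gröbner basis of I by Buchberger's algorithm.
f_1 = -2a - bc - 2b + c, LT = a.
f_2 = 2bc - b, LT = bc.
f_3 = ab + a - 2bc - b + 2, LT = ab.

S(f_1,f_3): lcm = ab. S = -a - 2b^2c + b^2 - bc + b - 2.
  leading term a: subtract (-2)·f_1 from -a - 2b^2c + b^2 - bc + b - 2 → -2b^2c + b^2 + 2bc + 2b + 2c - 2
  leading term b^2c: subtract (-b)·f_2 from -2b^2c + b^2 + 2bc + 2b + 2c - 2 → 2bc + 2b + 2c - 2
  leading term bc: subtract (1)·f_2 from 2bc + 2b + 2c - 2 → -2b + 2c - 2
  leading term b: no divisor's leading term divides it; move -2b to the remainder.
  leading term c: no divisor's leading term divides it; move 2c to the remainder.
  leading term 1: no divisor's leading term divides it; move -2 to the remainder.
  remainder -2b + 2c - 2 ≠ 0; add h_4 = -2b + 2c - 2 to the basis.

S(f_2,f_3): lcm = abc. S = 2ab - ac + 2bc^2 + bc - 2c.
  leading term ab: subtract (-b)·f_1 from 2ab - ac + 2bc^2 + bc - 2c → -ac - b^2c - 2b^2 + 2bc^2 + 2bc - 2c
  leading term ac: subtract (-2c)·f_1 from -ac - b^2c - 2b^2 + 2bc^2 + 2bc - 2c → -b^2c - 2b^2 - 2bc + 2c^2 - 2c
  leading term b^2c: subtract (2b)·f_2 from -b^2c - 2b^2 - 2bc + 2c^2 - 2c → -2bc + 2c^2 - 2c
  leading term bc: subtract (-1)·f_2 from -2bc + 2c^2 - 2c → -b + 2c^2 - 2c
  leading term b: subtract (-2)·h_4 from -b + 2c^2 - 2c → 2c^2 + 2c + 1
  leading term c^2: no divisor's leading term divides it; move 2c^2 to the remainder.
  leading term c: no divisor's leading term divides it; move 2c to the remainder.
  leading term 1: no divisor's leading term divides it; move 1 to the remainder.
  remainder 2c^2 + 2c + 1 ≠ 0; add h_5 = 2c^2 + 2c + 1 to the basis.

The other S-polynomials (S(f_1,f_2), S(f_1,h_4), S(f_2,h_4), S(f_3,h_4), S(f_1,h_5), S(f_2,h_5), S(f_3,h_5), S(h_4,h_5)) all reduce to 0 modulo the current basis, so we have a Gröbner basis.
Inter-reduce: drop elements whose leading term is divisible by another's, tail-reduce, and make monic.
Reduced Gröbner basis: {a + 2c, b - c + 1, c^2 + c - 2}.
Label its elements g_1 = a + 2c, g_2 = b - c + 1, g_3 = c^2 + c - 2.

Reduce p = 2a + b - c + 2 modulo G:
  leading term a: subtract (2)·g_1 from 2a + b - c + 2 → b + 2
  leading term b: subtract (1)·g_2 from b + 2 → c + 1
  leading term c: no divisor's leading term divides it; move c to the remainder.
  leading term 1: no divisor's leading term divides it; move 1 to the remainder.
  normal form = c + 1.
The normal form is nonzero, so p ∉ I. Since p minus its normal form lies in I, I + (p) = I + (r) where r = c + 1; decide whether this ideal is the whole ring.
Run Buchberger on G together with r (pairs among the g_i already reduce to 0 since G is a Gröbner basis):
g_1 = a + 2c, LT = a.
g_2 = b - c + 1, LT = b.
g_3 = c^2 + c - 2, LT = c^2.
r = c + 1, LT = c.

S(g_3,r): lcm = c^2. S = -2.
  leading term 1: no divisor's leading term divides it; move -2 to the remainder.
  remainder -2 ≠ 0; add m_5 = -2 to the basis.

The other S-polynomials (S(g_1,g_2), S(g_1,g_3), S(g_1,r), S(g_2,g_3), S(g_2,r), S(g_1,m_5), S(g_2,m_5), S(g_3,m_5), S(r,m_5)) all reduce to 0 modulo the current basis, so we have a Gröbner basis.
Inter-reduce: drop elements whose leading term is divisible by another's, tail-reduce, and make monic.
Reduced Gröbner basis: {1}.
The reduced Gröbner basis of I + (p) is {1}: the ideal is the whole ring, so the enlarged system has no common solution — adjoining p is inconsistent.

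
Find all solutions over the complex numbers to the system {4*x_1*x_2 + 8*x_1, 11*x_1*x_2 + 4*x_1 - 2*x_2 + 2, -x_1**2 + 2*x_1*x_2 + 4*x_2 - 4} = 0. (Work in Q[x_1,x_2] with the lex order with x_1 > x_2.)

Compute a lex Gröbner basis by Buchberger's algorithm.
f_1 = 4*x_1*x_2 + 8*x_1, LT = x_1*x_2.
f_2 = 11*x_1*x_2 + 4*x_1 - 2*x_2 + 2, LT = x_1*x_2.
f_3 = -x_1**2 + 2*x_1*x_2 + 4*x_2 - 4, LT = x_1**2.

S(f_1,f_2): lcm = x_1*x_2. S = 18/11*x_1 + 2/11*x_2 - 2/11.
  leading term x_1: no divisor's leading term divides it; move 18/11*x_1 to the remainder.
  leading term x_2: no divisor's leading term divides it; move 2/11*x_2 to the remainder.
  leading term 1: no divisor's leading term divides it; move -2/11 to the remainder.
  remainder 18/11*x_1 + 2/11*x_2 - 2/11 ≠ 0; add h_4 = 18/11*x_1 + 2/11*x_2 - 2/11 to the basis.

S(f_1,f_3): lcm = x_1**2*x_2. S = 2*x_1**2 + 2*x_1*x_2**2 + 4*x_2**2 - 4*x_2.
  leading term x_1**2: subtract (-2)·f_3 from 2*x_1**2 + 2*x_1*x_2**2 + 4*x_2**2 - 4*x_2 → 2*x_1*x_2**2 + 4*x_1*x_2 + 4*x_2**2 + 4*x_2 - 8
  leading term x_1*x_2**2: subtract (1/2*x_2)·f_1 from 2*x_1*x_2**2 + 4*x_1*x_2 + 4*x_2**2 + 4*x_2 - 8 → 4*x_2**2 + 4*x_2 - 8
  leading term x_2**2: no divisor's leading term divides it; move 4*x_2**2 to the remainder.
  leading term x_2: no divisor's leading term divides it; move 4*x_2 to the remainder.
  leading term 1: no divisor's leading term divides it; move -8 to the remainder.
  remainder 4*x_2**2 + 4*x_2 - 8 ≠ 0; add h_5 = 4*x_2**2 + 4*x_2 - 8 to the basis.

S(f_2,f_3): lcm = x_1**2*x_2. S = 4/11*x_1**2 + 2*x_1*x_2**2 - 2/11*x_1*x_2 + 2/11*x_1 + 4*x_2**2 - 4*x_2.
  leading term x_1**2: subtract (-4/11)·f_3 from 4/11*x_1**2 + 2*x_1*x_2**2 - 2/11*x_1*x_2 + 2/11*x_1 + 4*x_2**2 - 4*x_2 → 2*x_1*x_2**2 + 6/11*x_1*x_2 + 2/11*x_1 + 4*x_2**2 - 28/11*x_2 - 16/11
  leading term x_1*x_2**2: subtract (1/2*x_2)·f_1 from 2*x_1*x_2**2 + 6/11*x_1*x_2 + 2/11*x_1 + 4*x_2**2 - 28/11*x_2 - 16/11 → -38/11*x_1*x_2 + 2/11*x_1 + 4*x_2**2 - 28/11*x_2 - 16/11
  leading term x_1*x_2: subtract (-19/22)·f_1 from -38/11*x_1*x_2 + 2/11*x_1 + 4*x_2**2 - 28/11*x_2 - 16/11 → 78/11*x_1 + 4*x_2**2 - 28/11*x_2 - 16/11
  leading term x_1: subtract (13/3)·h_4 from 78/11*x_1 + 4*x_2**2 - 28/11*x_2 - 16/11 → 4*x_2**2 - 10/3*x_2 - 2/3
  leading term x_2**2: subtract (1)·h_5 from 4*x_2**2 - 10/3*x_2 - 2/3 → -22/3*x_2 + 22/3
  leading term x_2: no divisor's leading term divides it; move -22/3*x_2 to the remainder.
  leading term 1: no divisor's leading term divides it; move 22/3 to the remainder.
  remainder -22/3*x_2 + 22/3 ≠ 0; add h_6 = -22/3*x_2 + 22/3 to the basis.

The other S-polynomials (S(f_1,h_4), S(f_2,h_4), S(f_3,h_4), S(f_1,h_5), S(f_2,h_5), S(f_3,h_5), S(h_4,h_5), S(f_1,h_6), S(f_2,h_6), S(f_3,h_6), S(h_4,h_6), S(h_5,h_6)) all reduce to 0 modulo the current basis, so we have a Gröbner basis.
Inter-reduce: drop elements whose leading term is divisible by another's, tail-reduce, and make monic.
Reduced Gröbner basis: {x_1, x_2 - 1}.

The lex basis is triangular: the last element involves only x_2. Solving x_2 - 1 = 0 gives x_2 ∈ {1}; substituting each value into the earlier elements determines the remaining variables.
  x_2 = 1: the earlier basis element becomes x_1 = 0, giving x_1 = 0 — point (0, 1).

{(0, 1)}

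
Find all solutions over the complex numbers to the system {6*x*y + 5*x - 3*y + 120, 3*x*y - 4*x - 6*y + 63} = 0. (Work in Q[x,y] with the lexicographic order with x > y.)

Compute a lex Gröbner basis by Buchberger's algorithm.
f_1 = 6*x*y + 5*x - 3*y + 120, LT = x*y.
f_2 = 3*x*y - 4*x - 6*y + 63, LT = x*y.

S(f_1,f_2): lcm = x*y. S = 13/6*x + 3/2*y - 1.
  leading term x: no divisor's leading term divides it; move 13/6*x to the remainder.
  leading term y: no divisor's leading term divides it; move 3/2*y to the remainder.
  leading term 1: no divisor's leading term divides it; move -1 to the remainder.
  remainder 13/6*x + 3/2*y - 1 ≠ 0; add h_3 = 13/6*x + 3/2*y - 1 to the basis.

S(f_1,h_3): lcm = x*y. S = 5/6*x - 9/13*y**2 - 1/26*y + 20.
  leading term x: subtract (5/13)·h_3 from 5/6*x - 9/13*y**2 - 1/26*y + 20 → -9/13*y**2 - 8/13*y + 265/13
  leading term y**2: no divisor's leading term divides it; move -9/13*y**2 to the remainder.
  leading term y: no divisor's leading term divides it; move -8/13*y to the remainder.
  leading term 1: no divisor's leading term divides it; move 265/13 to the remainder.
  remainder -9/13*y**2 - 8/13*y + 265/13 ≠ 0; add h_4 = -9/13*y**2 - 8/13*y + 265/13 to the basis.

S(f_2,h_3): lcm = x*y. S = -4/3*x - 9/13*y**2 - 20/13*y + 21.
  leading term x: subtract (-8/13)·h_3 from -4/3*x - 9/13*y**2 - 20/13*y + 21 → -9/13*y**2 - 8/13*y + 265/13
  leading term y**2: subtract (1)·h_4 from -9/13*y**2 - 8/13*y + 265/13 → 0
  remainder 0.

S(f_1,h_4): lcm = x*y**2. S = -1/18*x*y + 265/9*x - 1/2*y**2 + 20*y.
  leading term x*y: subtract (-1/108)·f_1 from -1/18*x*y + 265/9*x - 1/2*y**2 + 20*y → 3185/108*x - 1/2*y**2 + 719/36*y + 10/9
  leading term x: subtract (245/18)·h_3 from 3185/108*x - 1/2*y**2 + 719/36*y + 10/9 → -1/2*y**2 - 4/9*y + 265/18
  leading term y**2: subtract (13/18)·h_4 from -1/2*y**2 - 4/9*y + 265/18 → 0
  remainder 0.

S(f_2,h_4): lcm = x*y**2. S = -20/9*x*y + 265/9*x - 2*y**2 + 21*y.
  leading term x*y: subtract (-10/27)·f_1 from -20/9*x*y + 265/9*x - 2*y**2 + 21*y → 845/27*x - 2*y**2 + 179/9*y + 400/9
  leading term x: subtract (130/9)·h_3 from 845/27*x - 2*y**2 + 179/9*y + 400/9 → -2*y**2 - 16/9*y + 530/9
  leading term y**2: subtract (26/9)·h_4 from -2*y**2 - 16/9*y + 530/9 → 0
  remainder 0.

S(h_3,h_4): leading monomials are coprime, so the S-polynomial reduces to 0 (Buchberger's first criterion).
Every S-polynomial of the final basis reduces to 0, so we have a Gröbner basis.
Inter-reduce: drop elements whose leading term is divisible by another's, tail-reduce, and make monic.
Reduced Gröbner basis: {x + 9/13*y - 6/13, y**2 + 8/9*y - 265/9}.

Elimination: the polynomial y**2 + 8/9*y - 265/9 lies in the elimination ideal for y, so y ∈ {-53/9, 5}. For each such y, the remaining basis elements (now univariate) give the rest of the solution.
  y = -53/9: the earlier basis element becomes x - 59/13 = 0, giving x = 59/13 — point (59/13, -53/9).
  y = 5: the earlier basis element becomes x + 3 = 0, giving x = -3 — point (-3, 5).
Each listed point satisfies every original equation (direct substitution).
This is the nonlinear analogue of row-reducing a linear system.

{(59/13, -53/9), (-3, 5)}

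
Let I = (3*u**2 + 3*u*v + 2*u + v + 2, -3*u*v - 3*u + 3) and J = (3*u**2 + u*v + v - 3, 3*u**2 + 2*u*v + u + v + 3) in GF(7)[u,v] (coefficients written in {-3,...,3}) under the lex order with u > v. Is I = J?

Yes, the ideals are equal.

For a fixed monomial order, each ideal has a unique reduced Gröbner basis; comparing bases decides equality.
Buchberger on the first generating set:
f_1 = 3*u**2 + 3*u*v + 2*u + v + 2, LT = u**2.
f_2 = -3*u*v - 3*u + 3, LT = u*v.

S(f_1,f_2): lcm = u**2*v. S = -u**2 + u*v**2 + 3*u*v + u - 2*v**2 + 3*v.
  leading term u**2: subtract (2)·f_1 from -u**2 + u*v**2 + 3*u*v + u - 2*v**2 + 3*v → u*v**2 - 3*u*v - 3*u - 2*v**2 + v + 3
  leading term u*v**2: subtract (2*v)·f_2 from u*v**2 - 3*u*v - 3*u - 2*v**2 + v + 3 → 3*u*v - 3*u - 2*v**2 + 2*v + 3
  leading term u*v: subtract (-1)·f_2 from 3*u*v - 3*u - 2*v**2 + 2*v + 3 → u - 2*v**2 + 2*v - 1
  leading term u: no divisor's leading term divides it; move u to the remainder.
  leading term v**2: no divisor's leading term divides it; move -2*v**2 to the remainder.
  leading term v: no divisor's leading term divides it; move 2*v to the remainder.
  leading term 1: no divisor's leading term divides it; move -1 to the remainder.
  remainder u - 2*v**2 + 2*v - 1 ≠ 0; add g_3 = u - 2*v**2 + 2*v - 1 to the basis.

S(f_2,g_3): lcm = u*v. S = u + 2*v**3 - 2*v**2 + v - 1.
  leading term u: subtract (1)·g_3 from u + 2*v**3 - 2*v**2 + v - 1 → 2*v**3 - v
  leading term v**3: no divisor's leading term divides it; move 2*v**3 to the remainder.
  leading term v: no divisor's leading term divides it; move -v to the remainder.
  remainder 2*v**3 - v ≠ 0; add g_4 = 2*v**3 - v to the basis.

The other S-polynomials (S(f_1,g_3), S(f_1,g_4), S(f_2,g_4), S(g_3,g_4)) all reduce to 0 modulo the current basis, so we have a Gröbner basis.
Inter-reduce: drop elements whose leading term is divisible by another's, tail-reduce, and make monic.
Reduced Gröbner basis: {u - 2*v**2 + 2*v - 1, v**3 + 3*v}.

Buchberger on the second generating set:
h_1 = 3*u**2 + u*v + v - 3, LT = u**2.
h_2 = 3*u**2 + 2*u*v + u + v + 3, LT = u**2.

S(h_1,h_2): lcm = u**2. S = 2*u*v + 2*u - 2.
  leading term u*v: no divisor's leading term divides it; move 2*u*v to the remainder.
  leading term u: no divisor's leading term divides it; move 2*u to the remainder.
  leading term 1: no divisor's leading term divides it; move -2 to the remainder.
  remainder 2*u*v + 2*u - 2 ≠ 0; add k_3 = 2*u*v + 2*u - 2 to the basis.

S(h_1,k_3): lcm = u**2*v. S = -u**2 - 2*u*v**2 + u - 2*v**2 - v.
  leading term u**2: subtract (2)·h_1 from -u**2 - 2*u*v**2 + u - 2*v**2 - v → -2*u*v**2 - 2*u*v + u - 2*v**2 - 3*v - 1
  leading term u*v**2: subtract (-v)·k_3 from -2*u*v**2 - 2*u*v + u - 2*v**2 - 3*v - 1 → u - 2*v**2 + 2*v - 1
  leading term u: no divisor's leading term divides it; move u to the remainder.
  leading term v**2: no divisor's leading term divides it; move -2*v**2 to the remainder.
  leading term v: no divisor's leading term divides it; move 2*v to the remainder.
  leading term 1: no divisor's leading term divides it; move -1 to the remainder.
  remainder u - 2*v**2 + 2*v - 1 ≠ 0; add k_4 = u - 2*v**2 + 2*v - 1 to the basis.

S(k_3,k_4): lcm = u*v. S = u + 2*v**3 - 2*v**2 + v - 1.
  leading term u: subtract (1)·k_4 from u + 2*v**3 - 2*v**2 + v - 1 → 2*v**3 - v
  leading term v**3: no divisor's leading term divides it; move 2*v**3 to the remainder.
  leading term v: no divisor's leading term divides it; move -v to the remainder.
  remainder 2*v**3 - v ≠ 0; add k_5 = 2*v**3 - v to the basis.

The other S-polynomials (S(h_2,k_3), S(h_1,k_4), S(h_2,k_4), S(h_1,k_5), S(h_2,k_5), S(k_3,k_5), S(k_4,k_5)) all reduce to 0 modulo the current basis, so we have a Gröbner basis.
Inter-reduce: drop elements whose leading term is divisible by another's, tail-reduce, and make monic.
Reduced Gröbner basis: {u - 2*v**2 + 2*v - 1, v**3 + 3*v}.

These coincide, so the ideals are equal.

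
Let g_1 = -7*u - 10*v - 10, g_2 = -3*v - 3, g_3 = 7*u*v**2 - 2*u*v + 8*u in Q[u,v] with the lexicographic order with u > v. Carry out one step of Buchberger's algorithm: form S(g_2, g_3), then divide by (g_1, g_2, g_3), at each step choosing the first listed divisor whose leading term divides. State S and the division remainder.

S(g_2, g_3) = 9/7*u*v - 8/7*u; remainder on division = 0.

lcm(LM(g_2), LM(g_3)) = u*v**2.
S = (lcm/LT(g_2))·g_2 − (lcm/LT(g_3))·g_3 = 9/7*u*v - 8/7*u.
Reduce S modulo (g_1, g_2, g_3) in that order:
  leading term u*v: subtract (-9/49*v)·g_1 from 9/7*u*v - 8/7*u → -8/7*u - 90/49*v**2 - 90/49*v
  leading term u: subtract (8/49)·g_1 from -8/7*u - 90/49*v**2 - 90/49*v → -90/49*v**2 - 10/49*v + 80/49
  leading term v**2: subtract (30/49*v)·g_2 from -90/49*v**2 - 10/49*v + 80/49 → 80/49*v + 80/49
  leading term v: subtract (-80/147)·g_2 from 80/49*v + 80/49 → 0
The remainder is 0, so this S-polynomial contributes no new basis element.
An S-polynomial is built so that the two leading terms cancel; whether anything survives reduction is exactly the Gröbner-basis criterion.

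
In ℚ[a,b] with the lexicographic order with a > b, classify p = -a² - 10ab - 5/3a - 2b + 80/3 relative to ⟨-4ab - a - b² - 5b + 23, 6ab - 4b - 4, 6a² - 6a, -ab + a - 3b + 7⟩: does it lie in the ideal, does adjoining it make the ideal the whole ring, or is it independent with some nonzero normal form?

-a² - 10ab - 5/3a - 2b + 80/3 lies in I (it reduces to 0).

First compute the reduced Gröbner basis of I by Buchberger's algorithm.
f_1 = -4ab - a - b² - 5b + 23, LT = ab.
f_2 = 6ab - 4b - 4, LT = ab.
f_3 = 6a² - 6a, LT = a².
f_4 = -ab + a - 3b + 7, LT = ab.

S(f_1,f_2): lcm = ab. S = ¼a + ¼b² + 23/12b - 61/12.
  leading term a: no divisor's leading term divides it; move ¼a to the remainder.
  leading term b²: no divisor's leading term divides it; move ¼b² to the remainder.
  leading term b: no divisor's leading term divides it; move 23/12b to the remainder.
  leading term 1: no divisor's leading term divides it; move -61/12 to the remainder.
  remainder ¼a + ¼b² + 23/12b - 61/12 ≠ 0; add h_5 = ¼a + ¼b² + 23/12b - 61/12 to the basis.

S(f_1,f_3): lcm = a²b. S = ¼a² + ¼ab² + 9/4ab - 23/4a.
  leading term a²: subtract (1/24)·f_3 from ¼a² + ¼ab² + 9/4ab - 23/4a → ¼ab² + 9/4ab - 11/2a
  leading term ab²: subtract (-1/16b)·f_1 from ¼ab² + 9/4ab - 11/2a → 35/16ab - 11/2a - 1/16b³ - 5/16b² + 23/16b
  leading term ab: subtract (-35/64)·f_1 from 35/16ab - 11/2a - 1/16b³ - 5/16b² + 23/16b → -387/64a - 1/16b³ - 55/64b² - 83/64b + 805/64
  leading term a: subtract (-387/16)·h_5 from -387/64a - 1/16b³ - 55/64b² - 83/64b + 805/64 → -1/16b³ + 83/16b² + 721/16b - 883/8
  leading term b³: no divisor's leading term divides it; move -1/16b³ to the remainder.
  leading term b²: no divisor's leading term divides it; move 83/16b² to the remainder.
  leading term b: no divisor's leading term divides it; move 721/16b to the remainder.
  leading term 1: no divisor's leading term divides it; move -883/8 to the remainder.
  remainder -1/16b³ + 83/16b² + 721/16b - 883/8 ≠ 0; add h_6 = -1/16b³ + 83/16b² + 721/16b - 883/8 to the basis.

S(f_1,f_4): lcm = ab. S = 5/4a + ¼b² - 7/4b + 5/4.
  leading term a: subtract (5)·h_5 from 5/4a + ¼b² - 7/4b + 5/4 → -b² - 34/3b + 80/3
  leading term b²: no divisor's leading term divides it; move -b² to the remainder.
  leading term b: no divisor's leading term divides it; move -34/3b to the remainder.
  leading term 1: no divisor's leading term divides it; move 80/3 to the remainder.
  remainder -b² - 34/3b + 80/3 ≠ 0; add h_7 = -b² - 34/3b + 80/3 to the basis.

S(f_2,f_3): lcm = a²b. S = ⅓ab - ⅔a.
  leading term ab: subtract (-1/12)·f_1 from ⅓ab - ⅔a → -¾a - 1/12b² - 5/12b + 23/12
  leading term a: subtract (-3)·h_5 from -¾a - 1/12b² - 5/12b + 23/12 → ⅔b² + 16/3b - 40/3
  leading term b²: subtract (-⅔)·h_7 from ⅔b² + 16/3b - 40/3 → -20/9b + 40/9
  leading term b: no divisor's leading term divides it; move -20/9b to the remainder.
  leading term 1: no divisor's leading term divides it; move 40/9 to the remainder.
  remainder -20/9b + 40/9 ≠ 0; add h_8 = -20/9b + 40/9 to the basis.

The other S-polynomials (S(f_2,f_4), S(f_3,f_4), S(f_1,h_5), S(f_2,h_5), S(f_3,h_5), S(f_4,h_5), S(f_1,h_6), S(f_2,h_6), S(f_3,h_6), S(f_4,h_6), S(h_5,h_6), S(f_1,h_7), S(f_2,h_7), S(f_3,h_7), S(f_4,h_7), S(h_5,h_7), S(h_6,h_7), S(f_1,h_8), S(f_2,h_8), S(f_3,h_8), S(f_4,h_8), S(h_5,h_8), S(h_6,h_8), S(h_7,h_8)) all reduce to 0 modulo the current basis, so we have a Gröbner basis.
Inter-reduce: drop elements whose leading term is divisible by another's, tail-reduce, and make monic.
Reduced Gröbner basis: {a - 1, b - 2}.
Label its elements g_1 = a - 1, g_2 = b - 2.

Reduce p = -a² - 10ab - 5/3a - 2b + 80/3 modulo G:
  leading term a²: subtract (-a)·g_1 from -a² - 10ab - 5/3a - 2b + 80/3 → -10ab - 8/3a - 2b + 80/3
  leading term ab: subtract (-10b)·g_1 from -10ab - 8/3a - 2b + 80/3 → -8/3a - 12b + 80/3
  leading term a: subtract (-8/3)·g_1 from -8/3a - 12b + 80/3 → -12b + 24
  leading term b: subtract (-12)·g_2 from -12b + 24 → 0
  normal form = 0.
Since the normal form is 0, p ∈ I.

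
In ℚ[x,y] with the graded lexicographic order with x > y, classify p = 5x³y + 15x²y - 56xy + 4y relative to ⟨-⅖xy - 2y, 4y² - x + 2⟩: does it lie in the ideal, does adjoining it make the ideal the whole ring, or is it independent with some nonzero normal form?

5x³y + 15x²y - 56xy + 4y is independent of I; its normal form modulo I is 34y.

First compute the reduced Gröbner basis of I by Buchberger's algorithm.
f_1 = -⅖xy - 2y, LT = xy.
f_2 = 4y² - x + 2, LT = y².

S(f_1,f_2): lcm = xy². S = ¼x² + 5y² - ½x.
  leading term x²: no divisor's leading term divides it; move ¼x² to the remainder.
  leading term y²: subtract (5/4)·f_2 from 5y² - ½x → ¾x - 5/2
  leading term x: no divisor's leading term divides it; move ¾x to the remainder.
  leading term 1: no divisor's leading term divides it; move -5/2 to the remainder.
  remainder ¼x² + ¾x - 5/2 ≠ 0; add h_3 = ¼x² + ¾x - 5/2 to the basis.

S(f_1,h_3): lcm = x²y. S = 2xy + 10y.
  leading term xy: subtract (-5)·f_1 from 2xy + 10y → 0
  remainder 0.

S(f_2,h_3): leading monomials are coprime, so the S-polynomial reduces to 0 (Buchberger's first criterion).
Every S-polynomial of the final basis reduces to 0, so we have a Gröbner basis.
Inter-reduce: drop elements whose leading term is divisible by another's, tail-reduce, and make monic.
Reduced Gröbner basis: {x² + 3x - 10, xy + 5y, y² - ¼x + ½}.
Label its elements g_1 = x² + 3x - 10, g_2 = xy + 5y, g_3 = y² - ¼x + ½.

Reduce p = 5x³y + 15x²y - 56xy + 4y modulo G:
  leading term x³y: subtract (5xy)·g_1 from 5x³y + 15x²y - 56xy + 4y → -6xy + 4y
  leading term xy: subtract (-6)·g_2 from -6xy + 4y → 34y
  leading term y: no divisor's leading term divides it; move 34y to the remainder.
  normal form = 34y.
The normal form is nonzero, so p ∉ I. Since p minus its normal form lies in I, I + (p) = I + (r) where r = 34y; decide whether this ideal is the whole ring.
Run Buchberger on G together with r (pairs among the g_i already reduce to 0 since G is a Gröbner basis):
g_1 = x² + 3x - 10, LT = x².
g_2 = xy + 5y, LT = xy.
g_3 = y² - ¼x + ½, LT = y².
r = 34y, LT = y.

S(g_1,g_2): lcm = x²y. S = -2xy - 10y.
  leading term xy: subtract (-2)·g_2 from -2xy - 10y → 0
  remainder 0.

S(g_1,g_3): leading monomials are coprime, so the S-polynomial reduces to 0 (Buchberger's first criterion).
S(g_1,r): leading monomials are coprime, so the S-polynomial reduces to 0 (Buchberger's first criterion).
S(g_2,g_3): lcm = xy². S = ¼x² + 5y² - ½x.
  leading term x²: subtract (¼)·g_1 from ¼x² + 5y² - ½x → 5y² - 5/4x + 5/2
  leading term y²: subtract (5)·g_3 from 5y² - 5/4x + 5/2 → 0
  remainder 0.

S(g_2,r): lcm = xy. S = 5y.
  leading term y: subtract (5/34)·r from 5y → 0
  remainder 0.

S(g_3,r): lcm = y². S = -¼x + ½.
  leading term x: no divisor's leading term divides it; move -¼x to the remainder.
  leading term 1: no divisor's leading term divides it; move ½ to the remainder.
  remainder -¼x + ½ ≠ 0; add m_5 = -¼x + ½ to the basis.

S(g_1,m_5): lcm = x². S = 5x - 10.
  leading term x: subtract (-20)·m_5 from 5x - 10 → 0
  remainder 0.

S(g_2,m_5): lcm = xy. S = 7y.
  leading term y: subtract (7/34)·r from 7y → 0
  remainder 0.

S(g_3,m_5): leading monomials are coprime, so the S-polynomial reduces to 0 (Buchberger's first criterion).
S(r,m_5): leading monomials are coprime, so the S-polynomial reduces to 0 (Buchberger's first criterion).
Every S-polynomial of the final basis reduces to 0, so we have a Gröbner basis.
Inter-reduce: drop elements whose leading term is divisible by another's, tail-reduce, and make monic.
Reduced Gröbner basis: {x - 2, y}.
The reduced Gröbner basis of I + (p) is {x - 2, y} ≠ {1}, a proper ideal, so the enlarged system stays consistent: p is independent of I, with normal form 34y.

Ideal membership is decidable via reduction modulo a Gröbner basis.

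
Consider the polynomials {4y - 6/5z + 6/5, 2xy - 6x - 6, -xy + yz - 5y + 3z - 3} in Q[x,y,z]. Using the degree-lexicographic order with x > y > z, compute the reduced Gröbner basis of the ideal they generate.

G = {x^2 - 15x - z - 15, xz - 11x - 10, z^2 - 10x + 4z - 15, y - 3/10z + 3/10}

f_1 = 4y - 6/5z + 6/5, LT = y.
f_2 = 2xy - 6x - 6, LT = xy.
f_3 = -xy + yz - 5y + 3z - 3, LT = xy.

S(f_1,f_2): lcm = xy. S = -3/10xz + 33/10x + 3.
  reduce S modulo (f_1, f_2, f_3):
  remainder -3/10xz + 33/10x + 3 ≠ 0; add g_4 = -3/10xz + 33/10x + 3 to the basis.

S(f_1,f_3): lcm = xy. S = -3/10xz + yz + 3/10x - 5y + 3z - 3.
  reduce S modulo (f_1, f_2, f_3, g_4):
  remainder 3/10z^2 - 3x + 6/5z - 9/2 ≠ 0; add g_5 = 3/10z^2 - 3x + 6/5z - 9/2 to the basis.

S(g_4,g_5): lcm = xz^2. S = 10x^2 - 15xz + 15x - 10z.
  reduce S modulo (f_1, f_2, f_3, g_4, g_5):
  remainder 10x^2 - 150x - 10z - 150 ≠ 0; add g_6 = 10x^2 - 150x - 10z - 150 to the basis.

The other S-polynomials (S(f_2,f_3), S(f_1,g_4), S(f_2,g_4), S(f_3,g_4), S(f_1,g_5), S(f_2,g_5), S(f_3,g_5), S(f_1,g_6), S(f_2,g_6), S(f_3,g_6), S(g_4,g_6), S(g_5,g_6)) all reduce to 0 modulo the current basis, so we have a Gröbner basis.
Inter-reduce: drop elements whose leading term is divisible by another's, tail-reduce, and make monic.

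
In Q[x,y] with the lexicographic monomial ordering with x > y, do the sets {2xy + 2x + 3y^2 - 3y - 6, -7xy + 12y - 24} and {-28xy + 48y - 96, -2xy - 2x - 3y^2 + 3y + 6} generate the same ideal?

Two ideals are equal iff their reduced Gröbner bases coincide (the reduced basis is unique for a fixed ordering).
Buchberger on the first generating set:
f_1 = 2xy + 2x + 3y^2 - 3y - 6, LT = xy.
f_2 = -7xy + 12y - 24, LT = xy.

S(f_1,f_2): lcm = xy. S = x + 3/2y^2 + 3/14y - 45/7.
  leading term x: no divisor's leading term divides it; move x to the remainder.
  leading term y^2: no divisor's leading term divides it; move 3/2y^2 to the remainder.
  leading term y: no divisor's leading term divides it; move 3/14y to the remainder.
  leading term 1: no divisor's leading term divides it; move -45/7 to the remainder.
  remainder x + 3/2y^2 + 3/14y - 45/7 ≠ 0; add g_3 = x + 3/2y^2 + 3/14y - 45/7 to the basis.

S(f_1,g_3): lcm = xy. S = x - 3/2y^3 + 9/7y^2 + 69/14y - 3.
  leading term x: subtract (1)·g_3 from x - 3/2y^3 + 9/7y^2 + 69/14y - 3 → -3/2y^3 - 3/14y^2 + 33/7y + 24/7
  leading term y^3: no divisor's leading term divides it; move -3/2y^3 to the remainder.
  leading term y^2: no divisor's leading term divides it; move -3/14y^2 to the remainder.
  leading term y: no divisor's leading term divides it; move 33/7y to the remainder.
  leading term 1: no divisor's leading term divides it; move 24/7 to the remainder.
  remainder -3/2y^3 - 3/14y^2 + 33/7y + 24/7 ≠ 0; add g_4 = -3/2y^3 - 3/14y^2 + 33/7y + 24/7 to the basis.

The other S-polynomials (S(f_2,g_3), S(f_1,g_4), S(f_2,g_4), S(g_3,g_4)) all reduce to 0 modulo the current basis, so we have a Gröbner basis.
Inter-reduce: drop elements whose leading term is divisible by another's, tail-reduce, and make monic.
Reduced Gröbner basis: {x + 3/2y^2 + 3/14y - 45/7, y^3 + 1/7y^2 - 22/7y - 16/7}.

Buchberger on the second generating set:
h_1 = -28xy + 48y - 96, LT = xy.
h_2 = -2xy - 2x - 3y^2 + 3y + 6, LT = xy.

S(h_1,h_2): lcm = xy. S = -x - 3/2y^2 - 3/14y + 45/7.
  leading term x: no divisor's leading term divides it; move -x to the remainder.
  leading term y^2: no divisor's leading term divides it; move -3/2y^2 to the remainder.
  leading term y: no divisor's leading term divides it; move -3/14y to the remainder.
  leading term 1: no divisor's leading term divides it; move 45/7 to the remainder.
  remainder -x - 3/2y^2 - 3/14y + 45/7 ≠ 0; add k_3 = -x - 3/2y^2 - 3/14y + 45/7 to the basis.

S(h_1,k_3): lcm = xy. S = -3/2y^3 - 3/14y^2 + 33/7y + 24/7.
  leading term y^3: no divisor's leading term divides it; move -3/2y^3 to the remainder.
  leading term y^2: no divisor's leading term divides it; move -3/14y^2 to the remainder.
  leading term y: no divisor's leading term divides it; move 33/7y to the remainder.
  leading term 1: no divisor's leading term divides it; move 24/7 to the remainder.
  remainder -3/2y^3 - 3/14y^2 + 33/7y + 24/7 ≠ 0; add k_4 = -3/2y^3 - 3/14y^2 + 33/7y + 24/7 to the basis.

The other S-polynomials (S(h_2,k_3), S(h_1,k_4), S(h_2,k_4), S(k_3,k_4)) all reduce to 0 modulo the current basis, so we have a Gröbner basis.
Inter-reduce: drop elements whose leading term is divisible by another's, tail-reduce, and make monic.
Reduced Gröbner basis: {x + 3/2y^2 + 3/14y - 45/7, y^3 + 1/7y^2 - 22/7y - 16/7}.

Same reduced basis, so the two generating sets span the same ideal.

Yes, the ideals are equal.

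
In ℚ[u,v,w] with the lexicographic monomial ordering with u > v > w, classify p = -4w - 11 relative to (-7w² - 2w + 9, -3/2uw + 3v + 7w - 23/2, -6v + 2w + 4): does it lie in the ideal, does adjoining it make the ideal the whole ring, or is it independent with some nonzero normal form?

Adjoining -4w - 11 makes the ideal the whole ring: the system is inconsistent.

First compute the reduced Gröbner basis of I by Buchberger's algorithm.
f_1 = -7w² - 2w + 9, LT = w².
f_2 = -3/2uw + 3v + 7w - 23/2, LT = uw.
f_3 = -6v + 2w + 4, LT = v.

S(f_1,f_2): lcm = uw². S = 2/7uw - 9/7u + 2vw + 14/3w² - 23/3w.
  reduce S modulo (f_1, f_2, f_3):
  remainder -9/7u - 19/3w + 106/21 ≠ 0; add h_4 = -9/7u - 19/3w + 106/21 to the basis.

The other S-polynomials (S(f_1,f_3), S(f_2,f_3), S(f_1,h_4), S(f_2,h_4), S(f_3,h_4)) all reduce to 0 modulo the current basis, so we have a Gröbner basis.
Inter-reduce: drop elements whose leading term is divisible by another's, tail-reduce, and make monic.
Reduced Gröbner basis: {u + 133/27w - 106/27, v - ⅓w - ⅔, w² + 2/7w - 9/7}.
Label its elements g_1 = u + 133/27w - 106/27, g_2 = v - ⅓w - ⅔, g_3 = w² + 2/7w - 9/7.

Reduce p = -4w - 11 modulo G:
  leading term w: no divisor's leading term divides it; move -4w to the remainder.
  leading term 1: no divisor's leading term divides it; move -11 to the remainder.
  normal form = -4w - 11.
The normal form is nonzero, so p ∉ I. Since p minus its normal form lies in I, I + (p) = I + (r) where r = -4w - 11; decide whether this ideal is the whole ring.
Run Buchberger on G together with r (pairs among the g_i already reduce to 0 since G is a Gröbner basis):
g_1 = u + 133/27w - 106/27, LT = u.
g_2 = v - ⅓w - ⅔, LT = v.
g_3 = w² + 2/7w - 9/7, LT = w².
r = -4w - 11, LT = w.

S(g_3,r): lcm = w². S = -69/28w - 9/7.
  reduce S modulo (g_1, g_2, g_3, r):
  remainder 615/112 ≠ 0; add m_5 = 615/112 to the basis.

The other S-polynomials (S(g_1,g_2), S(g_1,g_3), S(g_1,r), S(g_2,g_3), S(g_2,r), S(g_1,m_5), S(g_2,m_5), S(g_3,m_5), S(r,m_5)) all reduce to 0 modulo the current basis, so we have a Gröbner basis.
Inter-reduce: drop elements whose leading term is divisible by another's, tail-reduce, and make monic.
Reduced Gröbner basis: {1}.
The reduced Gröbner basis of I + (p) is {1}: the ideal is the whole ring, so the enlarged system has no common solution — adjoining p is inconsistent.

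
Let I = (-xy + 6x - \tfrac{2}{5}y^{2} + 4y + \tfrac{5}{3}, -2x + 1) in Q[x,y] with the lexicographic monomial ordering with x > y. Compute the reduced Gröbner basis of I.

f_1 = -xy + 6x - \tfrac{2}{5}y^{2} + 4y + \tfrac{5}{3}, LT = xy.
f_2 = -2x + 1, LT = x.

S(f_1,f_2): lcm = xy. S = -6x + \tfrac{2}{5}y^{2} - \tfrac{7}{2}y - \tfrac{5}{3}.
  leading term x: subtract (3)·f_2 from -6x + \tfrac{2}{5}y^{2} - \tfrac{7}{2}y - \tfrac{5}{3} → \tfrac{2}{5}y^{2} - \tfrac{7}{2}y - \tfrac{14}{3}
  leading term y^{2}: no divisor's leading term divides it; move \tfrac{2}{5}y^{2} to the remainder.
  leading term y: no divisor's leading term divides it; move -\tfrac{7}{2}y to the remainder.
  leading term 1: no divisor's leading term divides it; move -\tfrac{14}{3} to the remainder.
  remainder \tfrac{2}{5}y^{2} - \tfrac{7}{2}y - \tfrac{14}{3} ≠ 0; add g_3 = \tfrac{2}{5}y^{2} - \tfrac{7}{2}y - \tfrac{14}{3} to the basis.

S(f_1,g_3): lcm = xy^{2}. S = \tfrac{11}{4}xy + \tfrac{35}{3}x + \tfrac{2}{5}y^{3} - 4y^{2} - \tfrac{5}{3}y.
  leading term xy: subtract (-\tfrac{11}{4})·f_1 from \tfrac{11}{4}xy + \tfrac{35}{3}x + \tfrac{2}{5}y^{3} - 4y^{2} - \tfrac{5}{3}y → \tfrac{169}{6}x + \tfrac{2}{5}y^{3} - \tfrac{51}{10}y^{2} + \tfrac{28}{3}y + \tfrac{55}{12}
  leading term x: subtract (-\tfrac{169}{12})·f_2 from \tfrac{169}{6}x + \tfrac{2}{5}y^{3} - \tfrac{51}{10}y^{2} + \tfrac{28}{3}y + \tfrac{55}{12} → \tfrac{2}{5}y^{3} - \tfrac{51}{10}y^{2} + \tfrac{28}{3}y + \tfrac{56}{3}
  leading term y^{3}: subtract (y)·g_3 from \tfrac{2}{5}y^{3} - \tfrac{51}{10}y^{2} + \tfrac{28}{3}y + \tfrac{56}{3} → -\tfrac{8}{5}y^{2} + 14y + \tfrac{56}{3}
  leading term y^{2}: subtract (-4)·g_3 from -\tfrac{8}{5}y^{2} + 14y + \tfrac{56}{3} → 0
  remainder 0.

S(f_2,g_3): leading monomials are coprime, so the S-polynomial reduces to 0 (Buchberger's first criterion).
Every S-polynomial of the final basis reduces to 0, so we have a Gröbner basis.
Inter-reduce: drop elements whose leading term is divisible by another's, tail-reduce, and make monic.

G = {x - \tfrac{1}{2}, y^{2} - \tfrac{35}{4}y - \tfrac{35}{3}}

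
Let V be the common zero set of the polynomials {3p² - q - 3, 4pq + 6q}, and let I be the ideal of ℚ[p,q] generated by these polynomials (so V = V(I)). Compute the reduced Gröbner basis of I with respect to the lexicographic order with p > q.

f_1 = 3p² - q - 3, LT = p².
f_2 = 4pq + 6q, LT = pq.

S(f_1,f_2): lcm = p²q. S = -3/2pq - ⅓q² - q.
  leading term pq: subtract (-⅜)·f_2 from -3/2pq - ⅓q² - q → -⅓q² + 5/4q
  leading term q²: no divisor's leading term divides it; move -⅓q² to the remainder.
  leading term q: no divisor's leading term divides it; move 5/4q to the remainder.
  remainder -⅓q² + 5/4q ≠ 0; add g_3 = -⅓q² + 5/4q to the basis.

The other S-polynomials (S(f_1,g_3), S(f_2,g_3)) all reduce to 0 modulo the current basis, so we have a Gröbner basis.

G = {p² - ⅓q - 1, pq + 3/2q, q² - 15/4q}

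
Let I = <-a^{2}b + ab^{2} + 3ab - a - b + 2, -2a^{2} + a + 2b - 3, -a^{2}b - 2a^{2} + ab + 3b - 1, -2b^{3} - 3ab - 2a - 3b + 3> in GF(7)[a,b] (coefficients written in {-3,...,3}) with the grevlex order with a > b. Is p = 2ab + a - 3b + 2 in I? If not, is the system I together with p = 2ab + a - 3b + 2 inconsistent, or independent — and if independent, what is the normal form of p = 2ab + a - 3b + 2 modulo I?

2ab + a - 3b + 2 lies in I (it reduces to 0).

First compute the reduced Gröbner basis of I by Buchberger's algorithm.
f_1 = -a^{2}b + ab^{2} + 3ab - a - b + 2, LT = a^{2}b.
f_2 = -2a^{2} + a + 2b - 3, LT = a^{2}.
f_3 = -a^{2}b - 2a^{2} + ab + 3b - 1, LT = a^{2}b.
f_4 = -2b^{3} - 3ab - 2a - 3b + 3, LT = b^{3}.

S(f_1,f_2): lcm = a^{2}b. S = -ab^{2} + ab + b^{2} + a + 3b - 2.
  leading term ab^{2}: no divisor's leading term divides it; move -ab^{2} to the remainder.
  leading term ab: no divisor's leading term divides it; move ab to the remainder.
  leading term b^{2}: no divisor's leading term divides it; move b^{2} to the remainder.
  leading term a: no divisor's leading term divides it; move a to the remainder.
  leading term b: no divisor's leading term divides it; move 3b to the remainder.
  leading term 1: no divisor's leading term divides it; move -2 to the remainder.
  remainder -ab^{2} + ab + b^{2} + a + 3b - 2 ≠ 0; add h_5 = -ab^{2} + ab + b^{2} + a + 3b - 2 to the basis.

S(f_1,f_3): lcm = a^{2}b. S = -ab^{2} - 2a^{2} - 2ab + a - 3b - 3.
  leading term ab^{2}: subtract (1)·h_5 from -ab^{2} - 2a^{2} - 2ab + a - 3b - 3 → -2a^{2} - 3ab - b^{2} + b - 1
  leading term a^{2}: subtract (1)·f_2 from -2a^{2} - 3ab - b^{2} + b - 1 → -3ab - b^{2} - a - b + 2
  leading term ab: no divisor's leading term divides it; move -3ab to the remainder.
  leading term b^{2}: no divisor's leading term divides it; move -b^{2} to the remainder.
  leading term a: no divisor's leading term divides it; move -a to the remainder.
  leading term b: no divisor's leading term divides it; move -b to the remainder.
  leading term 1: no divisor's leading term divides it; move 2 to the remainder.
  remainder -3ab - b^{2} - a - b + 2 ≠ 0; add h_6 = -3ab - b^{2} - a - b + 2 to the basis.

S(f_1,f_4): lcm = a^{2}b^{3}. S = -ab^{4} + 2a^{3}b - 3ab^{3} - a^{3} + 2a^{2}b + ab^{2} + b^{3} - 2a^{2} - 2b^{2}.
  leading term ab^{4}: subtract (-3ab)·f_4 from -ab^{4} + 2a^{3}b - 3ab^{3} - a^{3} + 2a^{2}b + ab^{2} + b^{3} - 2a^{2} - 2b^{2} → 2a^{3}b - 2a^{2}b^{2} - 3ab^{3} - a^{3} + 3a^{2}b - ab^{2} + b^{3} - 2a^{2} + 2ab - 2b^{2}
  leading term a^{3}b: subtract (-2a)·f_1 from 2a^{3}b - 2a^{2}b^{2} - 3ab^{3} - a^{3} + 3a^{2}b - ab^{2} + b^{3} - 2a^{2} + 2ab - 2b^{2} → -3ab^{3} - a^{3} + 2a^{2}b - ab^{2} + b^{3} + 3a^{2} - 2b^{2} - 3a
  leading term ab^{3}: subtract (-2a)·f_4 from -3ab^{3} - a^{3} + 2a^{2}b - ab^{2} + b^{3} + 3a^{2} - 2b^{2} - 3a → -a^{3} + 3a^{2}b - ab^{2} + b^{3} - a^{2} + ab - 2b^{2} + 3a
  leading term a^{3}: subtract (-3a)·f_2 from -a^{3} + 3a^{2}b - ab^{2} + b^{3} - a^{2} + ab - 2b^{2} + 3a → 3a^{2}b - ab^{2} + b^{3} + 2a^{2} - 2b^{2} + a
  leading term a^{2}b: subtract (-3)·f_1 from 3a^{2}b - ab^{2} + b^{3} + 2a^{2} - 2b^{2} + a → 2ab^{2} + b^{3} + 2a^{2} + 2ab - 2b^{2} - 2a - 3b - 1
  leading term ab^{2}: subtract (-2)·h_5 from 2ab^{2} + b^{3} + 2a^{2} + 2ab - 2b^{2} - 2a - 3b - 1 → b^{3} + 2a^{2} - 3ab + 3b + 2
  leading term b^{3}: subtract (3)·f_4 from b^{3} + 2a^{2} - 3ab + 3b + 2 → 2a^{2} - ab - a - 2b
  leading term a^{2}: subtract (-1)·f_2 from 2a^{2} - ab - a - 2b → -ab - 3
  leading term ab: subtract (-2)·h_6 from -ab - 3 → -2b^{2} - 2a - 2b + 1
  leading term b^{2}: no divisor's leading term divides it; move -2b^{2} to the remainder.
  leading term a: no divisor's leading term divides it; move -2a to the remainder.
  leading term b: no divisor's leading term divides it; move -2b to the remainder.
  leading term 1: no divisor's leading term divides it; move 1 to the remainder.
  remainder -2b^{2} - 2a - 2b + 1 ≠ 0; add h_7 = -2b^{2} - 2a - 2b + 1 to the basis.

S(f_3,f_4): lcm = a^{2}b^{3}. S = 2a^{3}b + 2a^{2}b^{2} - ab^{3} - a^{3} + 2a^{2}b - 3b^{3} - 2a^{2} + b^{2}.
  leading term a^{3}b: subtract (-2a)·f_1 from 2a^{3}b + 2a^{2}b^{2} - ab^{3} - a^{3} + 2a^{2}b - 3b^{3} - 2a^{2} + b^{2} → -3a^{2}b^{2} - ab^{3} - a^{3} + a^{2}b - 3b^{3} + 3a^{2} - 2ab + b^{2} - 3a
  leading term a^{2}b^{2}: subtract (3b)·f_1 from -3a^{2}b^{2} - ab^{3} - a^{3} + a^{2}b - 3b^{3} + 3a^{2} - 2ab + b^{2} - 3a → 3ab^{3} - a^{3} + a^{2}b - 2ab^{2} - 3b^{3} + 3a^{2} + ab - 3b^{2} - 3a + b
  leading term ab^{3}: subtract (2a)·f_4 from 3ab^{3} - a^{3} + a^{2}b - 2ab^{2} - 3b^{3} + 3a^{2} + ab - 3b^{2} - 3a + b → -a^{3} - 2ab^{2} - 3b^{3} - 3b^{2} - 2a + b
  leading term a^{3}: subtract (-3a)·f_2 from -a^{3} - 2ab^{2} - 3b^{3} - 3b^{2} - 2a + b → -2ab^{2} - 3b^{3} + 3a^{2} - ab - 3b^{2} + 3a + b
  leading term ab^{2}: subtract (2)·h_5 from -2ab^{2} - 3b^{3} + 3a^{2} - ab - 3b^{2} + 3a + b → -3b^{3} + 3a^{2} - 3ab + 2b^{2} + a + 2b - 3
  leading term b^{3}: subtract (-2)·f_4 from -3b^{3} + 3a^{2} - 3ab + 2b^{2} + a + 2b - 3 → 3a^{2} - 2ab + 2b^{2} - 3a + 3b + 3
  leading term a^{2}: subtract (2)·f_2 from 3a^{2} - 2ab + 2b^{2} - 3a + 3b + 3 → -2ab + 2b^{2} + 2a - b + 2
  leading term ab: subtract (3)·h_6 from -2ab + 2b^{2} + 2a - b + 2 → -2b^{2} - 2a + 2b + 3
  leading term b^{2}: subtract (1)·h_7 from -2b^{2} - 2a + 2b + 3 → -3b + 2
  leading term b: no divisor's leading term divides it; move -3b to the remainder.
  leading term 1: no divisor's leading term divides it; move 2 to the remainder.
  remainder -3b + 2 ≠ 0; add h_8 = -3b + 2 to the basis.

S(f_1,h_5): lcm = a^{2}b^{2}. S = -ab^{3} + a^{2}b - 2ab^{2} + a^{2} - 3ab + b^{2} - 2a - 2b.
  leading term ab^{3}: subtract (-3a)·f_4 from -ab^{3} + a^{2}b - 2ab^{2} + a^{2} - 3ab + b^{2} - 2a - 2b → -a^{2}b - 2ab^{2} + 2a^{2} + 2ab + b^{2} - 2b
  leading term a^{2}b: subtract (1)·f_1 from -a^{2}b - 2ab^{2} + 2a^{2} + 2ab + b^{2} - 2b → -3ab^{2} + 2a^{2} - ab + b^{2} + a - b - 2
  leading term ab^{2}: subtract (3)·h_5 from -3ab^{2} + 2a^{2} - ab + b^{2} + a - b - 2 → 2a^{2} + 3ab - 2b^{2} - 2a - 3b - 3
  leading term a^{2}: subtract (-1)·f_2 from 2a^{2} + 3ab - 2b^{2} - 2a - 3b - 3 → 3ab - 2b^{2} - a - b + 1
  leading term ab: subtract (-1)·h_6 from 3ab - 2b^{2} - a - b + 1 → -3b^{2} - 2a - 2b + 3
  leading term b^{2}: subtract (-2)·h_7 from -3b^{2} - 2a - 2b + 3 → a + b - 2
  leading term a: no divisor's leading term divides it; move a to the remainder.
  leading term b: subtract (2)·h_8 from b - 2 → 1
  leading term 1: no divisor's leading term divides it; move 1 to the remainder.
  remainder a + 1 ≠ 0; add h_9 = a + 1 to the basis.

The other S-polynomials (S(f_2,f_3), S(f_2,f_4), S(f_2,h_5), S(f_3,h_5), S(f_4,h_5), S(f_1,h_6), S(f_2,h_6), S(f_3,h_6), S(f_4,h_6), S(h_5,h_6), S(f_1,h_7), S(f_2,h_7), S(f_3,h_7), S(f_4,h_7), S(h_5,h_7), S(h_6,h_7), S(f_1,h_8), S(f_2,h_8), S(f_3,h_8), S(f_4,h_8), S(h_5,h_8), S(h_6,h_8), S(h_7,h_8), S(f_1,h_9), S(f_2,h_9), S(f_3,h_9), S(f_4,h_9), S(h_5,h_9), S(h_6,h_9), S(h_7,h_9), S(h_8,h_9)) all reduce to 0 modulo the current basis, so we have a Gröbner basis.
Inter-reduce: drop elements whose leading term is divisible by another's, tail-reduce, and make monic.
Reduced Gröbner basis: {a + 1, b - 3}.
Label its elements g_1 = a + 1, g_2 = b - 3.

Reduce p = 2ab + a - 3b + 2 modulo G:
  leading term ab: subtract (2b)·g_1 from 2ab + a - 3b + 2 → a + 2b + 2
  leading term a: subtract (1)·g_1 from a + 2b + 2 → 2b + 1
  leading term b: subtract (2)·g_2 from 2b + 1 → 0
  normal form = 0.
Since the normal form is 0, p ∈ I.

The remainder on division by a Gröbner basis is unique — it is the normal form.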